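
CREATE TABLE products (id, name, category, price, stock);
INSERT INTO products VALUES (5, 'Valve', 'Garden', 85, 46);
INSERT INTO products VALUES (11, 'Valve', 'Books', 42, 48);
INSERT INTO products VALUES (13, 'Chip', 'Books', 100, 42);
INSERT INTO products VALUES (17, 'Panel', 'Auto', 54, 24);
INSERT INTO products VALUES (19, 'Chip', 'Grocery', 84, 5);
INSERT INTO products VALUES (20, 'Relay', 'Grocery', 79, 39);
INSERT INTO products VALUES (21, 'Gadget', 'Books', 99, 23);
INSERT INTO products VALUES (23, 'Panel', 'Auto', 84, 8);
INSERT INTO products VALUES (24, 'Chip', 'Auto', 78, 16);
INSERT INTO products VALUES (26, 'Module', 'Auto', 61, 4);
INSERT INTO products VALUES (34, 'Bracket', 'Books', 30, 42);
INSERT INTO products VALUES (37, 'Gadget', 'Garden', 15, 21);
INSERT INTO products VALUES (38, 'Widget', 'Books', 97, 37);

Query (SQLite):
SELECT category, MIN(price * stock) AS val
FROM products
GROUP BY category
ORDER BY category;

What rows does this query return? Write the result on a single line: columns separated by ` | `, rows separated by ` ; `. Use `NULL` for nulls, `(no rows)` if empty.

Auto | 244 ; Books | 1260 ; Garden | 315 ; Grocery | 420

For each row compute price * stock.
Group by category; take MIN of the expression per group.
  Auto: ids {17, 23, 24, 26} → MIN(price * stock)=244
  Books: ids {11, 13, 21, 34, 38} → MIN(price * stock)=1260
  Garden: ids {5, 37} → MIN(price * stock)=315
  Grocery: ids {19, 20} → MIN(price * stock)=420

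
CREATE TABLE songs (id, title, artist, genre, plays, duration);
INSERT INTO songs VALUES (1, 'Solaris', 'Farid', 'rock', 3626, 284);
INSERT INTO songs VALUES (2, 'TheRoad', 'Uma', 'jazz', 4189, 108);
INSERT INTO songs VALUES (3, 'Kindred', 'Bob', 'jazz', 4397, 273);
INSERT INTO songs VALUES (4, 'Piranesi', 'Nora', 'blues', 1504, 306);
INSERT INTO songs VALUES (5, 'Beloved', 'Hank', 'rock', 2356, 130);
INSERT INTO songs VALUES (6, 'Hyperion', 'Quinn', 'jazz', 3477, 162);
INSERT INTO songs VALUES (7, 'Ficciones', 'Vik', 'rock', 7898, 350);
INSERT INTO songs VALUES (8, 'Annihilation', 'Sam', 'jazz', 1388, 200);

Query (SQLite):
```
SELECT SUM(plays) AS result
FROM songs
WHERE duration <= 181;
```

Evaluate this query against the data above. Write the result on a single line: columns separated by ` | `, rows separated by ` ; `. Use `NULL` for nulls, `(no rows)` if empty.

Rows where duration <= 181 → plays values: [4189, 2356, 3477].
SUM of non-NULL values = 10022.

10022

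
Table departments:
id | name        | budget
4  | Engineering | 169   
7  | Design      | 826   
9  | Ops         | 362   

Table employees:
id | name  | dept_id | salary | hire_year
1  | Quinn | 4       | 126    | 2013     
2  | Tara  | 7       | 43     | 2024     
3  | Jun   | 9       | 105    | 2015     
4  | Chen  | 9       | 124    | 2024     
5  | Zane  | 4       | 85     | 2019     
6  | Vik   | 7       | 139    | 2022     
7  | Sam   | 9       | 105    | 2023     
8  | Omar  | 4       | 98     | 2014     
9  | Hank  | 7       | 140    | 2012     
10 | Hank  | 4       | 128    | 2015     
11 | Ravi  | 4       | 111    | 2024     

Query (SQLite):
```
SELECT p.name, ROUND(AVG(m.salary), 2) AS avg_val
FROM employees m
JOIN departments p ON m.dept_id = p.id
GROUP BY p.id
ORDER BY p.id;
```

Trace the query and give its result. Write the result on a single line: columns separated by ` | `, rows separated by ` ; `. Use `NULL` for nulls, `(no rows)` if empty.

Join each employees row to its departments via dept_id.
Group joined rows by departments.id; compute ROUND(AVG(m.salary), 2) per group.
  4: ids {1, 5, 8, 10, 11} → ROUND(AVG(m.salary), 2)=109.6
  7: ids {2, 6, 9} → ROUND(AVG(m.salary), 2)=107.33
  9: ids {3, 4, 7} → ROUND(AVG(m.salary), 2)=111.33

Engineering | 109.6 ; Design | 107.33 ; Ops | 111.33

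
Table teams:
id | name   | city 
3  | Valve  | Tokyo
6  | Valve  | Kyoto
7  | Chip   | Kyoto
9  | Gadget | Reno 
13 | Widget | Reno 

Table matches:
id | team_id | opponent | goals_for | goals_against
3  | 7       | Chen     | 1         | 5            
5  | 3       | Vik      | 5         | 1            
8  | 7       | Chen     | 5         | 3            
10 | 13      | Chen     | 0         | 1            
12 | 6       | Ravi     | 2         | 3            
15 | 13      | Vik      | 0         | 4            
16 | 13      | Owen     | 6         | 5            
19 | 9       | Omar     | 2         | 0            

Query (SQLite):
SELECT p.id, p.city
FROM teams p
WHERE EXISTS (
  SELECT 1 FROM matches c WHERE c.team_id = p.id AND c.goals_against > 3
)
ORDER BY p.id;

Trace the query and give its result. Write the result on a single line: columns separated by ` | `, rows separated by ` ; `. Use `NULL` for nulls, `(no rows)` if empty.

For each teams row, check whether any matches with matching team_id has goals_against > 3.
Keep rows where that is true.

7 | Kyoto ; 13 | Reno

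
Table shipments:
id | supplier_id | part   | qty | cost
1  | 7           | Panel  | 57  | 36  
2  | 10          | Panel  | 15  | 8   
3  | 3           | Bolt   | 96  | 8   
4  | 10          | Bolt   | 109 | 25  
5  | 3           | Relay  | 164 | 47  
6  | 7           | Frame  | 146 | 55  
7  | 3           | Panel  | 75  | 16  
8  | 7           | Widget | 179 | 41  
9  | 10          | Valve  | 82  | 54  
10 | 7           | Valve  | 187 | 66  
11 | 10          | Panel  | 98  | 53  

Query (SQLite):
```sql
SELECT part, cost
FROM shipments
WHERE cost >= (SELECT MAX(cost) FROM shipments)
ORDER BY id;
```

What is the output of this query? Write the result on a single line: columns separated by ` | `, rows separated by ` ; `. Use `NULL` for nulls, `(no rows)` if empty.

Scalar subquery: MAX(cost) over all shipments rows = 66.
Keep rows where cost >= that value.

Valve | 66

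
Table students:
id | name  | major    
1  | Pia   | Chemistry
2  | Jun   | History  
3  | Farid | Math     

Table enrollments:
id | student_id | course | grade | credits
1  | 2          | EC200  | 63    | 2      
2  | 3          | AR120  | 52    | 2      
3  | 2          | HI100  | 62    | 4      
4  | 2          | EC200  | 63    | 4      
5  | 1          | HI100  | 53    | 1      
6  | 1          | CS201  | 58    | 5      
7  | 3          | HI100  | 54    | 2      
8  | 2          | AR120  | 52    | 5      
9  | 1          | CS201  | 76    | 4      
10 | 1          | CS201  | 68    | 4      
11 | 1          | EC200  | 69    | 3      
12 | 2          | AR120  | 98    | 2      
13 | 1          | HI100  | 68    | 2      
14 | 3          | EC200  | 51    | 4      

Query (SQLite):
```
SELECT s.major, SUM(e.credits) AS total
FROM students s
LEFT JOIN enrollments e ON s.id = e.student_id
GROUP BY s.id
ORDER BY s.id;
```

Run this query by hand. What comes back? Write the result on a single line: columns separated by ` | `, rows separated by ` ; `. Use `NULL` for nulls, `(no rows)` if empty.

Chemistry | 19 ; History | 17 ; Math | 8

LEFT JOIN keeps every students row; unmatched ones get NULL for enrollments columns.
Group by students.id and compute SUM(e.credits). SUM over an all-NULL group is NULL.
  1: ids {5, 6, 9, 10, 11, 13} → SUM(e.credits)=19
  2: ids {1, 3, 4, 8, 12} → SUM(e.credits)=17
  3: ids {2, 7, 14} → SUM(e.credits)=8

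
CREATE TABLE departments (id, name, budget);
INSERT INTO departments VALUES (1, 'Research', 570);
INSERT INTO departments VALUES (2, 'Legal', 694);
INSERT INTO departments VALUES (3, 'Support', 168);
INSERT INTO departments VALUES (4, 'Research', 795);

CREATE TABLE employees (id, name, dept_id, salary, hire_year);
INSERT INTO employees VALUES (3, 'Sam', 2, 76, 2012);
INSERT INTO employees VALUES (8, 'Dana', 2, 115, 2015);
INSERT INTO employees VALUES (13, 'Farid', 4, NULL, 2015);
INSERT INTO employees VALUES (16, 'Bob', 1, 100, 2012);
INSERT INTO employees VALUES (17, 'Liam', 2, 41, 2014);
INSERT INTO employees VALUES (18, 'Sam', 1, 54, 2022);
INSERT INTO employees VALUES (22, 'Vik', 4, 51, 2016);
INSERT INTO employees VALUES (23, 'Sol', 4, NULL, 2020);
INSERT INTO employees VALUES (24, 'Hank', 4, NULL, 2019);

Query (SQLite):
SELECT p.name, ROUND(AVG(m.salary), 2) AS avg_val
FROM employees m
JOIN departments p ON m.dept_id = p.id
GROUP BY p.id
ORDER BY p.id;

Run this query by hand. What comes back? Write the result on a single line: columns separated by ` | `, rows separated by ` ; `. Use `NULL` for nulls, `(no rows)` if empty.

Research | 77 ; Legal | 77.33 ; Research | 51

Join each employees row to its departments via dept_id.
Group joined rows by departments.id; compute ROUND(AVG(m.salary), 2) per group.
  1: ids {16, 18} → ROUND(AVG(m.salary), 2)=77
  2: ids {3, 8, 17} → ROUND(AVG(m.salary), 2)=77.33
  4: ids {13, 22, 23, 24} → ROUND(AVG(m.salary), 2)=51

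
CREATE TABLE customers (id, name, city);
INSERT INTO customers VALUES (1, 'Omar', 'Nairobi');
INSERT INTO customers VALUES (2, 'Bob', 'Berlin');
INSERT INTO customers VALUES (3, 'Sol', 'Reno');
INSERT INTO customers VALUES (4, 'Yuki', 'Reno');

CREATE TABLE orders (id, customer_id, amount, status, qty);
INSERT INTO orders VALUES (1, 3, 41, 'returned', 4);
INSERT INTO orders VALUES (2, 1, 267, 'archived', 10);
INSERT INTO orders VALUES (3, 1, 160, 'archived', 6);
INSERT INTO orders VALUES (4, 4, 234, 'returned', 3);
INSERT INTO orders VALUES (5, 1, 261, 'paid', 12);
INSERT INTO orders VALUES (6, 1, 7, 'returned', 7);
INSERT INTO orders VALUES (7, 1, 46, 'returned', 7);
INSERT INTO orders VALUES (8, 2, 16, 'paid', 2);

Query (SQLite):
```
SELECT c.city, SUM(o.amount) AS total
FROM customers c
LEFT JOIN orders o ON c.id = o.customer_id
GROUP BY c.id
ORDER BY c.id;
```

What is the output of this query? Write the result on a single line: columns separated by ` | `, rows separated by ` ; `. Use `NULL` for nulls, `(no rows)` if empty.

Nairobi | 741 ; Berlin | 16 ; Reno | 41 ; Reno | 234

LEFT JOIN keeps every customers row; unmatched ones get NULL for orders columns.
Group by customers.id and compute SUM(o.amount). SUM over an all-NULL group is NULL.
  1: ids {2, 3, 5, 6, 7} → SUM(o.amount)=741
  2: ids {8} → SUM(o.amount)=16
  3: ids {1} → SUM(o.amount)=41
  4: ids {4} → SUM(o.amount)=234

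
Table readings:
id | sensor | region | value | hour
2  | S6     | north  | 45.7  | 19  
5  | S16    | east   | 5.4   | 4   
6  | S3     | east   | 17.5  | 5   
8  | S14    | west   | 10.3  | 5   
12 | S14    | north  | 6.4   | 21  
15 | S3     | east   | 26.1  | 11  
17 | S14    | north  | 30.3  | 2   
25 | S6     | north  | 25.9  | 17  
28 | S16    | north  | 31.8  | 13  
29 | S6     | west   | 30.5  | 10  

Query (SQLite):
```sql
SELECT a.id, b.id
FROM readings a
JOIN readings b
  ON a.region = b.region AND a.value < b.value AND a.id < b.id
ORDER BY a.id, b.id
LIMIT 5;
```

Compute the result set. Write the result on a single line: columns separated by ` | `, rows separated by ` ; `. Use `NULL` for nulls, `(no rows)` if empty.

5 | 6 ; 5 | 15 ; 6 | 15 ; 8 | 29 ; 12 | 17

Pairs (a,b) with same region, a.value < b.value, a.id < b.id.
region groups: east:{5,6,15} north:{2,12,17,25,28} west:{8,29}
Ordered by (a.id, b.id); first 5.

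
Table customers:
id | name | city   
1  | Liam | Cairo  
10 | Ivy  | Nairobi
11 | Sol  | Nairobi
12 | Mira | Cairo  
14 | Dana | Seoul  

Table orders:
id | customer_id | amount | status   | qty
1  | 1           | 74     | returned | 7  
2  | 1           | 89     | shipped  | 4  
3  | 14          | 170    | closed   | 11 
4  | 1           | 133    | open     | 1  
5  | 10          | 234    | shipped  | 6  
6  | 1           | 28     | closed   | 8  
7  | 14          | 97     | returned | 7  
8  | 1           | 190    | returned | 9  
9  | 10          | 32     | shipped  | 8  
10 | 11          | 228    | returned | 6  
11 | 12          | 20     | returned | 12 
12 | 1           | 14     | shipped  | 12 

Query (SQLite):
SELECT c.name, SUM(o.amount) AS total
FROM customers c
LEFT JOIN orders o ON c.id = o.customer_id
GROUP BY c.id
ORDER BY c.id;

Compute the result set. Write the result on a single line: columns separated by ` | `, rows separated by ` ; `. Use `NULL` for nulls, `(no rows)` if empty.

Liam | 528 ; Ivy | 266 ; Sol | 228 ; Mira | 20 ; Dana | 267

LEFT JOIN keeps every customers row; unmatched ones get NULL for orders columns.
Group by customers.id and compute SUM(o.amount). SUM over an all-NULL group is NULL.
  1: ids {1, 2, 4, 6, 8, 12} → SUM(o.amount)=528
  10: ids {5, 9} → SUM(o.amount)=266
  11: ids {10} → SUM(o.amount)=228
  12: ids {11} → SUM(o.amount)=20
  14: ids {3, 7} → SUM(o.amount)=267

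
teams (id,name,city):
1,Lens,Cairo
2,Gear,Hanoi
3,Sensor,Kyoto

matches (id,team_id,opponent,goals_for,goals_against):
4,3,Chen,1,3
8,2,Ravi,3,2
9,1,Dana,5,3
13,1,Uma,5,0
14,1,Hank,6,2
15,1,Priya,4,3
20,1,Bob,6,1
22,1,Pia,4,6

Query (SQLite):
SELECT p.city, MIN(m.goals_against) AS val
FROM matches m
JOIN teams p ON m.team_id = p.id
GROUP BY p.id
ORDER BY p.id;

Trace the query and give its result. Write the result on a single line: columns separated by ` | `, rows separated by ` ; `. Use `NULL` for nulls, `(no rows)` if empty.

Join each matches row to its teams via team_id.
Group joined rows by teams.id; compute MIN(m.goals_against) per group.
  1: ids {9, 13, 14, 15, 20, 22} → MIN(m.goals_against)=0
  2: ids {8} → MIN(m.goals_against)=2
  3: ids {4} → MIN(m.goals_against)=3

Cairo | 0 ; Hanoi | 2 ; Kyoto | 3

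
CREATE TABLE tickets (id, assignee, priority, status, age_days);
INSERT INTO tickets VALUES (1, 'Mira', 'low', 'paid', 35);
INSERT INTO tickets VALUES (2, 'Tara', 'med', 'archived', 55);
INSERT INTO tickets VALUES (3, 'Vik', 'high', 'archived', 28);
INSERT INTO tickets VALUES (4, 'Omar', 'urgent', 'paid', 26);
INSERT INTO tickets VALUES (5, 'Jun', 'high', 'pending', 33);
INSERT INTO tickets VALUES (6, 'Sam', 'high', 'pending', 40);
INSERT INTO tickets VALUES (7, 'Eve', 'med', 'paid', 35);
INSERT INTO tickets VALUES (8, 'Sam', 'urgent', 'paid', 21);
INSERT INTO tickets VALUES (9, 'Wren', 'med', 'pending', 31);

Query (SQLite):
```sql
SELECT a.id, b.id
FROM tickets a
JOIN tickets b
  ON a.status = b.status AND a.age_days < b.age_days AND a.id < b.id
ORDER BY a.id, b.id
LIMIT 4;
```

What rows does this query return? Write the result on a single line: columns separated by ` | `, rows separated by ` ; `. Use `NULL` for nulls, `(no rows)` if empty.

Pairs (a,b) with same status, a.age_days < b.age_days, a.id < b.id.
status groups: archived:{2,3} paid:{1,4,7,8} pending:{5,6,9}
Ordered by (a.id, b.id); first 4.

4 | 7 ; 5 | 6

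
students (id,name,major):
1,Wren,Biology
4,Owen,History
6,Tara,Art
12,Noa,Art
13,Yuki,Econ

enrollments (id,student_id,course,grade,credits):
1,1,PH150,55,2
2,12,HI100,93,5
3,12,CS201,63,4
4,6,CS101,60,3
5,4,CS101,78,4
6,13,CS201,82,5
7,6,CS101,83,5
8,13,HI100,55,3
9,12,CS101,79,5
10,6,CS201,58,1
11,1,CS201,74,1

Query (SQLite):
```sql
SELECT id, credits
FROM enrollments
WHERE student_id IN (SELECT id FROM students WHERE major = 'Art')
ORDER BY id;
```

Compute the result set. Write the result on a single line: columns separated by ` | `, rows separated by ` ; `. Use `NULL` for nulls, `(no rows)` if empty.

Inner query: students.id where major = 'Art'.
Outer: keep enrollments rows whose student_id is in that set.
Inner query → {6, 12}

2 | 5 ; 3 | 4 ; 4 | 3 ; 7 | 5 ; 9 | 5 ; 10 | 1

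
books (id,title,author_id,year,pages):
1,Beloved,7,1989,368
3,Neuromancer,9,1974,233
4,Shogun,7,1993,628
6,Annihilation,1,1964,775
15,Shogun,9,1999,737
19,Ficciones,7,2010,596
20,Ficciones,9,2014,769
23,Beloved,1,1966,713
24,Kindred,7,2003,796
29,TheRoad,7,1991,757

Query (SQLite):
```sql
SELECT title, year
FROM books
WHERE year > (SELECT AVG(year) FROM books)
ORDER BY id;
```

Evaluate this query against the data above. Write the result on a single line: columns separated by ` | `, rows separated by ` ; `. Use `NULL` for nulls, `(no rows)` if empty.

Shogun | 1993 ; Shogun | 1999 ; Ficciones | 2010 ; Ficciones | 2014 ; Kindred | 2003 ; TheRoad | 1991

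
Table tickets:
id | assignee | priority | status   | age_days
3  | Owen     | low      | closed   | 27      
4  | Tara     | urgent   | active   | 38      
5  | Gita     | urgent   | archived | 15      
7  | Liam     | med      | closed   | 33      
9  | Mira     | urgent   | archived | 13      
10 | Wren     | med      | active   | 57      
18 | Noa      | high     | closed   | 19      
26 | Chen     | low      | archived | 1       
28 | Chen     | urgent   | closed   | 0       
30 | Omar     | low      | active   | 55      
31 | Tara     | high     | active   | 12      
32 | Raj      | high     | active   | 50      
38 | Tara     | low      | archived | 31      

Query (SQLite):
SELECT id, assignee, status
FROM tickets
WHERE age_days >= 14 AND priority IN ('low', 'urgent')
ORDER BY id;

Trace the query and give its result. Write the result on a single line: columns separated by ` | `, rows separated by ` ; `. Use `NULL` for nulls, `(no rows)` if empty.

3 | Owen | closed ; 4 | Tara | active ; 5 | Gita | archived ; 30 | Omar | active ; 38 | Tara | archived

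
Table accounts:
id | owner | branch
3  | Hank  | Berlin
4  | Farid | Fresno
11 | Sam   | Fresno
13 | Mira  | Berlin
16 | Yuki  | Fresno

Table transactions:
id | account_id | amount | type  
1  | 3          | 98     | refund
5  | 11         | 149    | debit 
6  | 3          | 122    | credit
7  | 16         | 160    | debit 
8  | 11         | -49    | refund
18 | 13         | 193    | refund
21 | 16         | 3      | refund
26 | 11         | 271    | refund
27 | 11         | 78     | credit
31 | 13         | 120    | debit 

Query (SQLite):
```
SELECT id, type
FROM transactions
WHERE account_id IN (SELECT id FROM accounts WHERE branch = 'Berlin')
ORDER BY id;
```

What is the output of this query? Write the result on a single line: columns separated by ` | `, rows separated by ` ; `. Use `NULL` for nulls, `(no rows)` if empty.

Inner query: accounts.id where branch = 'Berlin'.
Outer: keep transactions rows whose account_id is in that set.
Inner query → {3, 13}

1 | refund ; 6 | credit ; 18 | refund ; 31 | debit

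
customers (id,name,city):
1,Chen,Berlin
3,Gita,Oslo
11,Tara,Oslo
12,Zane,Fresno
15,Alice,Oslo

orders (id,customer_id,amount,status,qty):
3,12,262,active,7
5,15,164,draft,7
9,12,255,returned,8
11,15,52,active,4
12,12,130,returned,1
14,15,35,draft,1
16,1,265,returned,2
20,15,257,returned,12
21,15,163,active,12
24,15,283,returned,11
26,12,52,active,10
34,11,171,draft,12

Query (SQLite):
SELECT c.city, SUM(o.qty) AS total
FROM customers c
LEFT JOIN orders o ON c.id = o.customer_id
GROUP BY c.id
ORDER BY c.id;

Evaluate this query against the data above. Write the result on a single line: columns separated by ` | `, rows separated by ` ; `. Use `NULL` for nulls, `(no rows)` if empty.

LEFT JOIN keeps every customers row; unmatched ones get NULL for orders columns.
Group by customers.id and compute SUM(o.qty). SUM over an all-NULL group is NULL.
  1: ids {16} → SUM(o.qty)=2
  3: ids {—} → SUM(o.qty)=NULL
  11: ids {34} → SUM(o.qty)=12
  12: ids {3, 9, 12, 26} → SUM(o.qty)=26
  15: ids {5, 11, 14, 20, 21, 24} → SUM(o.qty)=47

Berlin | 2 ; Oslo | NULL ; Oslo | 12 ; Fresno | 26 ; Oslo | 47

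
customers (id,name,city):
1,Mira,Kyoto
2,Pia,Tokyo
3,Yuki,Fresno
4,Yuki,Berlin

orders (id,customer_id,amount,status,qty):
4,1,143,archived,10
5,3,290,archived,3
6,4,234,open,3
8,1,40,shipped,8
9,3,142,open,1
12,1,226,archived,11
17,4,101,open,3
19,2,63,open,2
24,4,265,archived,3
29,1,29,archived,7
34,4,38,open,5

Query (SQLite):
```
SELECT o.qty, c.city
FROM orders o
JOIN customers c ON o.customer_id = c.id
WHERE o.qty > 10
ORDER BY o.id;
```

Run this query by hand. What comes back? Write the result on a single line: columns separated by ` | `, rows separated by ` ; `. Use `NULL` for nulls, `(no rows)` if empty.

Each orders row matches the customers row where customer_id = customers.id.
Then keep rows with o.qty > 10.

11 | Kyoto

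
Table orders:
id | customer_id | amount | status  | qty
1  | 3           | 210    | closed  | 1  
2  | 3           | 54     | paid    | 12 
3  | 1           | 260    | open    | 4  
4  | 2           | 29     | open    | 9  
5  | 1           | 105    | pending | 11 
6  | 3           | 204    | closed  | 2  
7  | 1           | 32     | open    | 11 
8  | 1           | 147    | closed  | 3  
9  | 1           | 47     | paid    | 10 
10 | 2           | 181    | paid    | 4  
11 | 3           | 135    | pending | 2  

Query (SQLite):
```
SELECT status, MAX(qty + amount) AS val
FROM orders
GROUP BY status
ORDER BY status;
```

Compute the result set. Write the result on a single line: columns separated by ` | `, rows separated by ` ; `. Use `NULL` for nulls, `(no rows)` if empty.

closed | 211 ; open | 264 ; paid | 185 ; pending | 137

For each row compute qty + amount.
Group by status; take MAX of the expression per group.
  closed: ids {1, 6, 8} → MAX(qty + amount)=211
  open: ids {3, 4, 7} → MAX(qty + amount)=264
  paid: ids {2, 9, 10} → MAX(qty + amount)=185
  pending: ids {5, 11} → MAX(qty + amount)=137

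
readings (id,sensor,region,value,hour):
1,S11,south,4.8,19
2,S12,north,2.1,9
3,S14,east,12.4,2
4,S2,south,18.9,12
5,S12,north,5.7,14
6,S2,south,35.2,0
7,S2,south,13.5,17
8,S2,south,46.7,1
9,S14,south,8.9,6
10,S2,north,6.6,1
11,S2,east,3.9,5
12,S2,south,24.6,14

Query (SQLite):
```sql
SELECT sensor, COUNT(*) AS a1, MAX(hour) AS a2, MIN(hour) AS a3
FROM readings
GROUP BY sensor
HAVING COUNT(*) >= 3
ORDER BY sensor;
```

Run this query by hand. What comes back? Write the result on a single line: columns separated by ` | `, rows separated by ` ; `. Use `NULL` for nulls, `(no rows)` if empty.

S2 | 7 | 17 | 0

Group readings by sensor.
Per group compute: COUNT(*), MAX(hour), MIN(hour).
HAVING: drop groups with fewer than 3 rows.
  S11: ids {1} → COUNT(*)=1, MAX(hour)=19, MIN(hour)=19
  S12: ids {2, 5} → COUNT(*)=2, MAX(hour)=14, MIN(hour)=9
  S14: ids {3, 9} → COUNT(*)=2, MAX(hour)=6, MIN(hour)=2
  S2: ids {4, 6, 7, 8, 10, 11, 12} → COUNT(*)=7, MAX(hour)=17, MIN(hour)=0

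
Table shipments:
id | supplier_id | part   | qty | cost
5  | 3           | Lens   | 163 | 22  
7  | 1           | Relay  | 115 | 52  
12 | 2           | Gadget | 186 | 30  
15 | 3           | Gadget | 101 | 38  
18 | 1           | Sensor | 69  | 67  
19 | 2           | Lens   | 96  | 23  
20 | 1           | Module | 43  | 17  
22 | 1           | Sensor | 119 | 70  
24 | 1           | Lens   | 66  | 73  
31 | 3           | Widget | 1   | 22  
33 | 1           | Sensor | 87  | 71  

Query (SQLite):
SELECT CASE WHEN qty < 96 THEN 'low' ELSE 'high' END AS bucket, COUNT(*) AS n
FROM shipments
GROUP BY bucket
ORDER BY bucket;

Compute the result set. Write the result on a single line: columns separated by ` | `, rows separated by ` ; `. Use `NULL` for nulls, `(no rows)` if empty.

Bucket rows by qty < 96 → 'low' else 'high'; count each bucket.

high | 6 ; low | 5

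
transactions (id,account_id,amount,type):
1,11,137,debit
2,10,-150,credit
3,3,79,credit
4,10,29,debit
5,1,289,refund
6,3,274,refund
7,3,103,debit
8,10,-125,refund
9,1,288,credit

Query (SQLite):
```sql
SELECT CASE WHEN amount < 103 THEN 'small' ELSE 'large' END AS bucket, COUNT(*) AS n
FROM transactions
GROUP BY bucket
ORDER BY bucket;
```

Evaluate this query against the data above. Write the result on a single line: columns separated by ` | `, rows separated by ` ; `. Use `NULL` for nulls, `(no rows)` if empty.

large | 5 ; small | 4

Bucket rows by amount < 103 → 'small' else 'large'; count each bucket.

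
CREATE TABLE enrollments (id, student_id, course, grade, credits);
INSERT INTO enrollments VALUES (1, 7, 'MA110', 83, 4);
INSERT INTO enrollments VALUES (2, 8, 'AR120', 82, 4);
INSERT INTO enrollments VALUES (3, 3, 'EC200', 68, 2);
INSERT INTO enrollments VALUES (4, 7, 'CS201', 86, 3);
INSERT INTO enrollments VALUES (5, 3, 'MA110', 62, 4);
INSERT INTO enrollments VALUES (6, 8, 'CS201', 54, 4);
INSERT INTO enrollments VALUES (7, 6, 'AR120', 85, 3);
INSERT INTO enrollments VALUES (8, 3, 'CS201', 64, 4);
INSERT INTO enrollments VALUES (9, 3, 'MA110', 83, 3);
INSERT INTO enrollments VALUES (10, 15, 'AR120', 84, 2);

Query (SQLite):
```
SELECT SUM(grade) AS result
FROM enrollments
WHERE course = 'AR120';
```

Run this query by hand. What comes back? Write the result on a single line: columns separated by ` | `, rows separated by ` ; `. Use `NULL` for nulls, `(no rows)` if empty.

251

Rows where course='AR120' → grade values: [82, 85, 84].
SUM of non-NULL values = 251.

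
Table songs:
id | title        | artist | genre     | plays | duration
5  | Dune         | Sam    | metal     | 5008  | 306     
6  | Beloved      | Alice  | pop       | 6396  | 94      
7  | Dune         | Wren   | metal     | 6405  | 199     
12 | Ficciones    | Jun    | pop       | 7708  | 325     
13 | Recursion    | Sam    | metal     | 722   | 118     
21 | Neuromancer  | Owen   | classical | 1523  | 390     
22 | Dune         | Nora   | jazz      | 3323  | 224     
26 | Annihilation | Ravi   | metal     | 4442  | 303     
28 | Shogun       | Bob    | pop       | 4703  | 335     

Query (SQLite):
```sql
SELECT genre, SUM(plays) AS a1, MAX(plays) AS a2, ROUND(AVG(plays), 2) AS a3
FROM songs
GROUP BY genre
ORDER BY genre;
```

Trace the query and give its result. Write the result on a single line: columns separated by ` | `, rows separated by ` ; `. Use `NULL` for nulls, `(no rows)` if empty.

classical | 1523 | 1523 | 1523 ; jazz | 3323 | 3323 | 3323 ; metal | 16577 | 6405 | 4144.25 ; pop | 18807 | 7708 | 6269

Group songs by genre.
Per group compute: SUM(plays), MAX(plays), ROUND(AVG(plays), 2).
  classical: ids {21} → SUM(plays)=1523, MAX(plays)=1523, ROUND(AVG(plays), 2)=1523
  jazz: ids {22} → SUM(plays)=3323, MAX(plays)=3323, ROUND(AVG(plays), 2)=3323
  metal: ids {5, 7, 13, 26} → SUM(plays)=16577, MAX(plays)=6405, ROUND(AVG(plays), 2)=4144.25
  pop: ids {6, 12, 28} → SUM(plays)=18807, MAX(plays)=7708, ROUND(AVG(plays), 2)=6269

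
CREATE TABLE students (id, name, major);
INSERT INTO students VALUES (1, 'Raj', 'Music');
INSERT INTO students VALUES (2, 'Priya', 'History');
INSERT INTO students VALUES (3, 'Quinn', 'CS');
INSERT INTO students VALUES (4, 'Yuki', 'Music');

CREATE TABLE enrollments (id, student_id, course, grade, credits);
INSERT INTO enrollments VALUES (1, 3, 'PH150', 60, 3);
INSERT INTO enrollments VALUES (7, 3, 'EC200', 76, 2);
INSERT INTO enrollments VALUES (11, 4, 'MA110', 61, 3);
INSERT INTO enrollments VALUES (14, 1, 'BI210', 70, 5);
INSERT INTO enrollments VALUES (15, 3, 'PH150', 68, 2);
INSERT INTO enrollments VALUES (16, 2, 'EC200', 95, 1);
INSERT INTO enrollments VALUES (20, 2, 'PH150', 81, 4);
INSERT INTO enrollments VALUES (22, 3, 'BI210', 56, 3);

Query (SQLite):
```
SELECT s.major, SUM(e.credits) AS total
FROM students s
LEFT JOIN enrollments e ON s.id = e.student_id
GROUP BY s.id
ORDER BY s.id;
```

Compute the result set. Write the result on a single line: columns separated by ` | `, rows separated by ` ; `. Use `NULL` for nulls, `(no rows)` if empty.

Music | 5 ; History | 5 ; CS | 10 ; Music | 3

LEFT JOIN keeps every students row; unmatched ones get NULL for enrollments columns.
Group by students.id and compute SUM(e.credits). SUM over an all-NULL group is NULL.
  1: ids {14} → SUM(e.credits)=5
  2: ids {16, 20} → SUM(e.credits)=5
  3: ids {1, 7, 15, 22} → SUM(e.credits)=10
  4: ids {11} → SUM(e.credits)=3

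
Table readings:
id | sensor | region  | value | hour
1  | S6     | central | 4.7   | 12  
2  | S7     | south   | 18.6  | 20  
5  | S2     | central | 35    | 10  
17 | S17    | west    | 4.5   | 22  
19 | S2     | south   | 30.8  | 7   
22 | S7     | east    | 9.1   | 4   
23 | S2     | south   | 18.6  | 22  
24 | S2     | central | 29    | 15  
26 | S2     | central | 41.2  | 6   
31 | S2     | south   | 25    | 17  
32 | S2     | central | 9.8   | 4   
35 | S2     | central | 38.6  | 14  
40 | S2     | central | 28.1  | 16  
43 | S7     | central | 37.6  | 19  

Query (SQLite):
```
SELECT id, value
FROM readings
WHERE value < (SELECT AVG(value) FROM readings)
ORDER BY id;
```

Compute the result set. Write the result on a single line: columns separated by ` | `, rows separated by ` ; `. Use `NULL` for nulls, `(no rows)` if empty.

1 | 4.7 ; 2 | 18.6 ; 17 | 4.5 ; 22 | 9.1 ; 23 | 18.6 ; 32 | 9.8

Scalar subquery: AVG(value) over all readings rows = 23.614286 (≈; comparison uses full precision).
Keep rows where value < that value.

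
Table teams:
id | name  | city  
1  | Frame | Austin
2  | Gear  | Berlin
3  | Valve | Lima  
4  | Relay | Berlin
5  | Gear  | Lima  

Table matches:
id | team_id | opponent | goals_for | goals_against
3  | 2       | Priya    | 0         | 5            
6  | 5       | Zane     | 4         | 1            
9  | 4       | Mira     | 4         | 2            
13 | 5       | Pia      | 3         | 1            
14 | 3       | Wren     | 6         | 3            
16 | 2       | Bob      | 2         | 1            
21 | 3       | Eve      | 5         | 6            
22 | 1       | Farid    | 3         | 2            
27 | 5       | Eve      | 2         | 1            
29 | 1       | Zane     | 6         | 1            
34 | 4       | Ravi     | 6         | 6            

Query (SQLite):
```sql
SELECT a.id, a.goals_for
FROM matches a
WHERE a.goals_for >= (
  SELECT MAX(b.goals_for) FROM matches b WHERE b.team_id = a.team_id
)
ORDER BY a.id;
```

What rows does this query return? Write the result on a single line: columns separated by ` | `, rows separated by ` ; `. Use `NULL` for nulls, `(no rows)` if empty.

6 | 4 ; 14 | 6 ; 16 | 2 ; 29 | 6 ; 34 | 6

For each matches row a, compute MAX(goals_for) over rows sharing a.team_id.
Keep row a if a.goals_for >= that per-group MAX.
  team_id=1: MAX(goals_for) = 6
  team_id=2: MAX(goals_for) = 2
  team_id=3: MAX(goals_for) = 6
  team_id=4: MAX(goals_for) = 6
  team_id=5: MAX(goals_for) = 4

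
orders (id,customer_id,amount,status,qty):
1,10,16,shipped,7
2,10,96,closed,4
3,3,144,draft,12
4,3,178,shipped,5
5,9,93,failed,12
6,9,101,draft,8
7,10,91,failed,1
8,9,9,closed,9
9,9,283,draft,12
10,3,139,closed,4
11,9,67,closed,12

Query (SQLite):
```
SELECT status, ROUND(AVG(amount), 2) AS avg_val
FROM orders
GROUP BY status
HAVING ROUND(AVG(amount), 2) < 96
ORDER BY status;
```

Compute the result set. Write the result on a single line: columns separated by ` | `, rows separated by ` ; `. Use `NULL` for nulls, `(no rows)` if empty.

Partition orders by status; compute ROUND(AVG(amount), 2) within each group.
HAVING: keep groups where ROUND(AVG(amount), 2) < 96.
  closed: ids {2, 8, 10, 11} → ROUND(AVG(amount), 2)=77.75
  draft: ids {3, 6, 9} → ROUND(AVG(amount), 2)=176
  failed: ids {5, 7} → ROUND(AVG(amount), 2)=92
  shipped: ids {1, 4} → ROUND(AVG(amount), 2)=97

closed | 77.75 ; failed | 92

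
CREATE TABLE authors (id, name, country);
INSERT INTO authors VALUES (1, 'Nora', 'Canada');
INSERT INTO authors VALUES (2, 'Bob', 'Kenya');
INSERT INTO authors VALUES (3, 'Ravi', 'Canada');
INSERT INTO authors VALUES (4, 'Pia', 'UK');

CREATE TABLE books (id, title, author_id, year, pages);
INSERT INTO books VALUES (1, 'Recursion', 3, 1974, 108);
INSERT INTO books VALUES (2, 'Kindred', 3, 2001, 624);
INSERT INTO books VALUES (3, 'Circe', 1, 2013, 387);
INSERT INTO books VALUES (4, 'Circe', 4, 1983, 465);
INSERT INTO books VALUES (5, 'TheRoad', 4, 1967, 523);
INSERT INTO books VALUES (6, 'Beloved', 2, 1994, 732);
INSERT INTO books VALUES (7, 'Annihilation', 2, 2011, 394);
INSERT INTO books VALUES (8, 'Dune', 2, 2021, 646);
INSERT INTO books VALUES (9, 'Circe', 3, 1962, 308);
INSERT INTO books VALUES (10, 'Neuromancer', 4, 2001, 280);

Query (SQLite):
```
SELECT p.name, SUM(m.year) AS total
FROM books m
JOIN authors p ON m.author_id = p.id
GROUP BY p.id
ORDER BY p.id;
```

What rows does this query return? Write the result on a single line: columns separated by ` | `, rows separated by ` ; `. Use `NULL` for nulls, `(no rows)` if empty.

Join each books row to its authors via author_id.
Group joined rows by authors.id; compute SUM(m.year) per group.
  1: ids {3} → SUM(m.year)=2013
  2: ids {6, 7, 8} → SUM(m.year)=6026
  3: ids {1, 2, 9} → SUM(m.year)=5937
  4: ids {4, 5, 10} → SUM(m.year)=5951

Nora | 2013 ; Bob | 6026 ; Ravi | 5937 ; Pia | 5951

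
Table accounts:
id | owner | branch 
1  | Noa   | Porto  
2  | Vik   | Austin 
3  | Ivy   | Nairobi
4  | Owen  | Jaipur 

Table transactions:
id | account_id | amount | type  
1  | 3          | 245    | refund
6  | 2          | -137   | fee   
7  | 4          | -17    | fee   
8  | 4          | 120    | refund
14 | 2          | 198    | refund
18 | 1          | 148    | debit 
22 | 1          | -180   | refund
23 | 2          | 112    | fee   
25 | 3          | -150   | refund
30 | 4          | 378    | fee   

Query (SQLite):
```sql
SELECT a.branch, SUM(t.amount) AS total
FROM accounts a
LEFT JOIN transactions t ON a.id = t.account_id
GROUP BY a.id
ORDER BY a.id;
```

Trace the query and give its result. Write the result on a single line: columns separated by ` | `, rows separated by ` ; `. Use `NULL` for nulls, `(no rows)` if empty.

Porto | -32 ; Austin | 173 ; Nairobi | 95 ; Jaipur | 481

LEFT JOIN keeps every accounts row; unmatched ones get NULL for transactions columns.
Group by accounts.id and compute SUM(t.amount). SUM over an all-NULL group is NULL.
  1: ids {18, 22} → SUM(t.amount)=-32
  2: ids {6, 14, 23} → SUM(t.amount)=173
  3: ids {1, 25} → SUM(t.amount)=95
  4: ids {7, 8, 30} → SUM(t.amount)=481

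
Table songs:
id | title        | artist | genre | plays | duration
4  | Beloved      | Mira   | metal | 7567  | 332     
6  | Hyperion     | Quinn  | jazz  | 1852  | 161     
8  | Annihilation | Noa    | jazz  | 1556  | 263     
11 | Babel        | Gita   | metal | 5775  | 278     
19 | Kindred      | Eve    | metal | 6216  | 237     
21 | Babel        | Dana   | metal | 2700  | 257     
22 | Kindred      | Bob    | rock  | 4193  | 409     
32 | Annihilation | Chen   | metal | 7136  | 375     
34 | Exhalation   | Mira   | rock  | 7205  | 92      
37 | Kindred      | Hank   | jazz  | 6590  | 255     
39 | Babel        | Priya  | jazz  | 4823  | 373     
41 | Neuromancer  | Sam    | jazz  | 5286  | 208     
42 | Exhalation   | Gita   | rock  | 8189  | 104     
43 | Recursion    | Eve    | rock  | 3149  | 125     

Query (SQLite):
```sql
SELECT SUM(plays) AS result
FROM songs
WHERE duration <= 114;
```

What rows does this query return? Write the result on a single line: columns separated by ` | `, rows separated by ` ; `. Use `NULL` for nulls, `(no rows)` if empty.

15394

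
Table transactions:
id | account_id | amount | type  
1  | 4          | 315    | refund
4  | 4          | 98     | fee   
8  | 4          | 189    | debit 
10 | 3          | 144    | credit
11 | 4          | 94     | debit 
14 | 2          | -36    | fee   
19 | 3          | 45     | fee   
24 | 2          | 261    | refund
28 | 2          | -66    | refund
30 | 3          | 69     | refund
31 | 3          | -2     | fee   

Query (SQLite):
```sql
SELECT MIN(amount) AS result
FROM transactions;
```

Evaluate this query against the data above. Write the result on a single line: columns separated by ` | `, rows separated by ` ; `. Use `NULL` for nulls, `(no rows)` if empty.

All amount values: [315, 98, 189, 144, 94, -36, 45, 261, -66, 69, -2].
MIN of non-NULL values = -66.

-66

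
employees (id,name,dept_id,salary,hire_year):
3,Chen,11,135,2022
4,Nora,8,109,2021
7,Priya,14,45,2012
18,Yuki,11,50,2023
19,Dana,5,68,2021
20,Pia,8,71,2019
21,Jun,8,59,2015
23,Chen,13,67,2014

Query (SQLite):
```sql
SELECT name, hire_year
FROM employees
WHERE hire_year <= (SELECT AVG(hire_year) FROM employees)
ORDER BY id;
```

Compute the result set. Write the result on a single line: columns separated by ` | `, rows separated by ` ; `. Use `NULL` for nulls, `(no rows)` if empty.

Priya | 2012 ; Jun | 2015 ; Chen | 2014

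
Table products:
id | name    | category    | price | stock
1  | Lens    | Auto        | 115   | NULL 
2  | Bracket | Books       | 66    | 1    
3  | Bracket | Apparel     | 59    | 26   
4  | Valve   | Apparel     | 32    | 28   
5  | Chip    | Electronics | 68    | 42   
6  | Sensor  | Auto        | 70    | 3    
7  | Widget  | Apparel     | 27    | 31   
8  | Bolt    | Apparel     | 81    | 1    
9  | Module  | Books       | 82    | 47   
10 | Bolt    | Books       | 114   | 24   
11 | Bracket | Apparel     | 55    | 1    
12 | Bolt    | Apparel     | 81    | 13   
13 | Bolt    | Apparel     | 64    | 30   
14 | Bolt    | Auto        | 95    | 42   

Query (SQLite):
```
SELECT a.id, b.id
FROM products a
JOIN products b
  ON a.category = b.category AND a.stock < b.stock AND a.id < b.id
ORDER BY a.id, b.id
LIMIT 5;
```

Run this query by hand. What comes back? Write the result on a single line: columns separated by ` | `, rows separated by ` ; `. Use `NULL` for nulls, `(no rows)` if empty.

Pairs (a,b) with same category, a.stock < b.stock, a.id < b.id.
category groups: Apparel:{3,4,7,8,11,12,13} Auto:{1,6,14} Books:{2,9,10} Electronics:{5}
Ordered by (a.id, b.id); first 5.

2 | 9 ; 2 | 10 ; 3 | 4 ; 3 | 7 ; 3 | 13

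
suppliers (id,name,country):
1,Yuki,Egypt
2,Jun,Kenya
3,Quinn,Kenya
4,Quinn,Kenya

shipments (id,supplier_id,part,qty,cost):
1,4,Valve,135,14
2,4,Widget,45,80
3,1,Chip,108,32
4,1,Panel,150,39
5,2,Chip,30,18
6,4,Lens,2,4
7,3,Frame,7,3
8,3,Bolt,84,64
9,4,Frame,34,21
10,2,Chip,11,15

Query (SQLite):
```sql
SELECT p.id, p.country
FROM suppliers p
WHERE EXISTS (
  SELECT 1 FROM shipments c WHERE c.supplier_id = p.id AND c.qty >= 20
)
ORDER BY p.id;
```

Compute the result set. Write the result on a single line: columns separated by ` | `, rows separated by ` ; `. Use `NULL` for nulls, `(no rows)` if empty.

For each suppliers row, check whether any shipments with matching supplier_id has qty >= 20.
Keep rows where that is true.

1 | Egypt ; 2 | Kenya ; 3 | Kenya ; 4 | Kenya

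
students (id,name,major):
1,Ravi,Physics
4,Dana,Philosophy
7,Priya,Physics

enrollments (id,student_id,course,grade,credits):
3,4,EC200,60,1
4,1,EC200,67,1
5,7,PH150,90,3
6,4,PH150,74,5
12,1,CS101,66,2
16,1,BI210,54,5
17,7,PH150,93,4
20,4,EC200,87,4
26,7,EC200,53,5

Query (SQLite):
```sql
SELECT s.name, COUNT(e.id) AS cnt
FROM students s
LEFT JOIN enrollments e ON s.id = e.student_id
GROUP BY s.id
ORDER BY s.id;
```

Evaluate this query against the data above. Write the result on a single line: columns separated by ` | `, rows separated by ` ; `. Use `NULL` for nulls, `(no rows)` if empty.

LEFT JOIN keeps every students row; unmatched ones get NULL for enrollments columns.
Group by students.id and compute COUNT(e.id). COUNT(col) of an all-NULL group is 0.
  1: ids {4, 12, 16} → COUNT(e.id)=3
  4: ids {3, 6, 20} → COUNT(e.id)=3
  7: ids {5, 17, 26} → COUNT(e.id)=3

Ravi | 3 ; Dana | 3 ; Priya | 3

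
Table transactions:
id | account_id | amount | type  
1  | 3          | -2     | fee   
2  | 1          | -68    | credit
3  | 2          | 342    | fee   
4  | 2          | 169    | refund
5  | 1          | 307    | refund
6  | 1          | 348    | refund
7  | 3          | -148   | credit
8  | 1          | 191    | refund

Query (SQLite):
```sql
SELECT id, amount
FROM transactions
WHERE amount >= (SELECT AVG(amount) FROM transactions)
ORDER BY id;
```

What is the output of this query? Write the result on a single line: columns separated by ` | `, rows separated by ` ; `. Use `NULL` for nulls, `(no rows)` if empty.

Scalar subquery: AVG(amount) over all transactions rows = 142.375.
Keep rows where amount >= that value.

3 | 342 ; 4 | 169 ; 5 | 307 ; 6 | 348 ; 8 | 191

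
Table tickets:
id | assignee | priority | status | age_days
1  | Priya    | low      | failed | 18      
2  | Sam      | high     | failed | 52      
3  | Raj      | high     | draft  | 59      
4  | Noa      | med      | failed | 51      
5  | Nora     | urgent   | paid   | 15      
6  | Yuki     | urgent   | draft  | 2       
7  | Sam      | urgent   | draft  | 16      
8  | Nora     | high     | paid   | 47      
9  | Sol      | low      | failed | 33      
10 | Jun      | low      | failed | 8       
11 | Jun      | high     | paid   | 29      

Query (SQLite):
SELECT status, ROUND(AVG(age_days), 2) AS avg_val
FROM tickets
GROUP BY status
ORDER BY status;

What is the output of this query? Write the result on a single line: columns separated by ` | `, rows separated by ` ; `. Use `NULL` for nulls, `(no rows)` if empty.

Partition tickets by status; compute ROUND(AVG(age_days), 2) within each group.
  draft: ids {3, 6, 7} → ROUND(AVG(age_days), 2)=25.67
  failed: ids {1, 2, 4, 9, 10} → ROUND(AVG(age_days), 2)=32.4
  paid: ids {5, 8, 11} → ROUND(AVG(age_days), 2)=30.33

draft | 25.67 ; failed | 32.4 ; paid | 30.33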